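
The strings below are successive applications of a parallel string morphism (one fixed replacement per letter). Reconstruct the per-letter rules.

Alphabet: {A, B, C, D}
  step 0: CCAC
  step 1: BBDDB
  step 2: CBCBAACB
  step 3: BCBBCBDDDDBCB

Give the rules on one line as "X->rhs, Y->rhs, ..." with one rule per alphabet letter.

A->DD, B->CB, C->B, D->A

  step 2 ⇒ step 3: CBCBAACB ⇒ B·CB·B·CB·DD·DD·B·CB
    A ↦ DD
    B ↦ CB
    C ↦ B
  step 1 ⇒ step 2: BBDDB ⇒ CB·CB·A·A·CB
    D ↦ A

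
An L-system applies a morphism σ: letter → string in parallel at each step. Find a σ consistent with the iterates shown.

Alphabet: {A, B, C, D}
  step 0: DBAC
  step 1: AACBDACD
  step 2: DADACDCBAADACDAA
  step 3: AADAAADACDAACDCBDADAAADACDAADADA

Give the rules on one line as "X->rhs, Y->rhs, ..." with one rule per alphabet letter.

  step 2 ⇒ step 3: DADACDCBAADACDAA ⇒ AA·DA·AA·DA·CD·AA·CD·CB·DA·DA·AA·DA·CD·AA·DA·DA
    A ↦ DA
    B ↦ CB
    C ↦ CD
    D ↦ AA

A->DA, B->CB, C->CD, D->AA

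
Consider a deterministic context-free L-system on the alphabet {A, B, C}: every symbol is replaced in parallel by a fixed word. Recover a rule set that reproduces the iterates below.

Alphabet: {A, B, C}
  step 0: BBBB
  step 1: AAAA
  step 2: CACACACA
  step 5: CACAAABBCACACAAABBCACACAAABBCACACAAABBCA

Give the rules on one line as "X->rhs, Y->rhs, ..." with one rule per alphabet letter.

  step 1 ⇒ step 2: AAAA ⇒ CA·CA·CA·CA
    A ↦ CA
  step 0 ⇒ step 1: BBBB ⇒ A·A·A·A
    B ↦ A
    C ↦ BB  (constrained at step 2)

A->CA, B->A, C->BB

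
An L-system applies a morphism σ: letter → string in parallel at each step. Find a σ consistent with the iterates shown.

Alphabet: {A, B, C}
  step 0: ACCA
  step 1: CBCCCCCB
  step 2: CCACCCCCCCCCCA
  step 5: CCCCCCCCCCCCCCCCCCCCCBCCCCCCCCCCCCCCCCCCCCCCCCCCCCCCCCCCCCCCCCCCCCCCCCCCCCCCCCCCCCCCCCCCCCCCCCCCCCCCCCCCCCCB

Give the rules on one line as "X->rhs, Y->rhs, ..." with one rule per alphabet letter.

  step 1 ⇒ step 2: CBCCCCCB ⇒ CC·A·CC·CC·CC·CC·CC·A
    B ↦ A
    C ↦ CC
  step 0 ⇒ step 1: ACCA ⇒ CB·CC·CC·CB
    A ↦ CB

A->CB, B->A, C->CC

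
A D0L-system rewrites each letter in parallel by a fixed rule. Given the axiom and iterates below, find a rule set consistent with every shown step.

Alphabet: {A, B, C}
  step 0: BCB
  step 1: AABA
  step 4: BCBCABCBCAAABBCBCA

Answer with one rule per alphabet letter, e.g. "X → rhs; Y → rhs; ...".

A->BC, B->A, C->AB

  step 0 ⇒ step 1: BCB ⇒ A·AB·A
    B ↦ A
    C ↦ AB
    A ↦ BC  (constrained at step 1)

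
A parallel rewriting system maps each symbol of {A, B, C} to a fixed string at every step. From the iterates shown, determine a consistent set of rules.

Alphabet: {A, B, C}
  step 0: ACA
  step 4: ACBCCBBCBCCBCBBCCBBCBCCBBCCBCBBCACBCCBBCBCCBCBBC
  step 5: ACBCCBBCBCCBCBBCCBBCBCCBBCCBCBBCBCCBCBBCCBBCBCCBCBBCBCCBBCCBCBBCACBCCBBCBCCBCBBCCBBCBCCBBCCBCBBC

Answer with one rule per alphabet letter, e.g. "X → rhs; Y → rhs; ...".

A->AC, B->CB, C->BC

  step 4 ⇒ step 5: ACBCCBBCBCCBCBBCCBBCBCCBBCCBCBBCACBCCBBCBCCBCBBC ⇒ AC·BC·CB·BC·BC·CB·CB·BC·CB·BC·BC·CB·BC·CB·CB·BC·BC·CB·CB·BC·CB·BC·BC·CB·CB·BC·BC·CB·BC·CB·CB·BC·AC·BC·CB·BC·BC·CB·CB·BC·CB·BC·BC·CB·BC·CB·CB·BC
    A ↦ AC
    B ↦ CB
    C ↦ BC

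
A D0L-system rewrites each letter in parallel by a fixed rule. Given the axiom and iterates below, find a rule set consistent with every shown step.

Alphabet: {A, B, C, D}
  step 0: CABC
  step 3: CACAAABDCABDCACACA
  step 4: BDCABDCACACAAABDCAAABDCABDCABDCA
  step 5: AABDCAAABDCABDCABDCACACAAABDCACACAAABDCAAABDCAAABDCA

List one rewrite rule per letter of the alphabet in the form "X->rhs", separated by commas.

A->CA, B->A, C->BD, D->A

  step 4 ⇒ step 5: BDCABDCACACAAABDCAAABDCABDCABDCA ⇒ A·A·BD·CA·A·A·BD·CA·BD·CA·BD·CA·CA·CA·A·A·BD·CA·CA·CA·A·A·BD·CA·A·A·BD·CA·A·A·BD·CA
    A ↦ CA
    B ↦ A
    C ↦ BD
    D ↦ A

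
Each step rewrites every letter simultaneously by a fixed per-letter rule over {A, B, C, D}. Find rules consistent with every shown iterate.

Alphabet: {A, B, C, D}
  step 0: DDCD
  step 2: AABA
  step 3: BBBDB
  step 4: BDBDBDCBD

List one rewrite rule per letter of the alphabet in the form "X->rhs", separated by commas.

A->B, B->BD, C->A, D->C

  step 3 ⇒ step 4: BBBDB ⇒ BD·BD·BD·C·BD
    B ↦ BD
    D ↦ C
  step 2 ⇒ step 3: AABA ⇒ B·B·BD·B
    A ↦ B
    C ↦ A  (constrained at step 0)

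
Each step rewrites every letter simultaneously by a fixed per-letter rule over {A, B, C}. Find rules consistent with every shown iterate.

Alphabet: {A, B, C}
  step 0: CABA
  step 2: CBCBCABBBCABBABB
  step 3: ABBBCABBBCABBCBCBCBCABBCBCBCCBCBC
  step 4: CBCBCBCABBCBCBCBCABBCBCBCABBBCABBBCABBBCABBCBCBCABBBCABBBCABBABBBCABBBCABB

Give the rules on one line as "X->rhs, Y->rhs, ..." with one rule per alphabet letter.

  step 3 ⇒ step 4: ABBBCABBBCABBCBCBCBCABBCBCBCCBCBC ⇒ C·BC·BC·BC·ABB·C·BC·BC·BC·ABB·C·BC·BC·ABB·BC·ABB·BC·ABB·BC·ABB·C·BC·BC·ABB·BC·ABB·BC·ABB·ABB·BC·ABB·BC·ABB
    A ↦ C
    B ↦ BC
    C ↦ ABB

A->C, B->BC, C->ABB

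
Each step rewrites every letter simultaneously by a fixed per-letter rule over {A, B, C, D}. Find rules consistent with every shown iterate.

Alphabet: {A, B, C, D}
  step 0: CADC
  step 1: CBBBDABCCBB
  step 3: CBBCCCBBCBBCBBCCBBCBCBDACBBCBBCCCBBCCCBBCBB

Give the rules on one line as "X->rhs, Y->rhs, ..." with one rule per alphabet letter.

A->BDA, B->C, C->CBB, D->BC

  step 0 ⇒ step 1: CADC ⇒ CBB·BDA·BC·CBB
    A ↦ BDA
    C ↦ CBB
    D ↦ BC
    B ↦ C  (constrained at step 1)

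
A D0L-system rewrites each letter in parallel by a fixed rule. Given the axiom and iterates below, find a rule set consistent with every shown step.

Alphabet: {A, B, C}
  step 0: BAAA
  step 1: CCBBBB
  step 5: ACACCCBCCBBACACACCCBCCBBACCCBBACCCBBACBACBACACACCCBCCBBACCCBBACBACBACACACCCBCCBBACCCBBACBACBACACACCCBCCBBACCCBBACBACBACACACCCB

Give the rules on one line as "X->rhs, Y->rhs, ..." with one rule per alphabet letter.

A->B, B->CCB, C->AC

  step 0 ⇒ step 1: BAAA ⇒ CCB·B·B·B
    A ↦ B
    B ↦ CCB
    C ↦ AC  (constrained at step 1)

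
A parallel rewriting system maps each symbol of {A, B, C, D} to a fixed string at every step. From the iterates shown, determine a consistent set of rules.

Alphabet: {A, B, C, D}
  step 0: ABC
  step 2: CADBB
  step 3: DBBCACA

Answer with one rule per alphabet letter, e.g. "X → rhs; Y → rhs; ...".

A->B, B->CA, C->D, D->B

  step 2 ⇒ step 3: CADBB ⇒ D·B·B·CA·CA
    A ↦ B
    B ↦ CA
    C ↦ D
    D ↦ B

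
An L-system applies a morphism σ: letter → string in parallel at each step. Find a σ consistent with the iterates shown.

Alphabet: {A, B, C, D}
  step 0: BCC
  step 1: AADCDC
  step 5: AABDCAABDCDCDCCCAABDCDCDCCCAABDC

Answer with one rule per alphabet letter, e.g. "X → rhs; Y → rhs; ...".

  step 0 ⇒ step 1: BCC ⇒ AA·DC·DC
    B ↦ AA
    C ↦ DC
    A ↦ C  (constrained at step 1)
    D ↦ B  (constrained at step 1)

A->C, B->AA, C->DC, D->B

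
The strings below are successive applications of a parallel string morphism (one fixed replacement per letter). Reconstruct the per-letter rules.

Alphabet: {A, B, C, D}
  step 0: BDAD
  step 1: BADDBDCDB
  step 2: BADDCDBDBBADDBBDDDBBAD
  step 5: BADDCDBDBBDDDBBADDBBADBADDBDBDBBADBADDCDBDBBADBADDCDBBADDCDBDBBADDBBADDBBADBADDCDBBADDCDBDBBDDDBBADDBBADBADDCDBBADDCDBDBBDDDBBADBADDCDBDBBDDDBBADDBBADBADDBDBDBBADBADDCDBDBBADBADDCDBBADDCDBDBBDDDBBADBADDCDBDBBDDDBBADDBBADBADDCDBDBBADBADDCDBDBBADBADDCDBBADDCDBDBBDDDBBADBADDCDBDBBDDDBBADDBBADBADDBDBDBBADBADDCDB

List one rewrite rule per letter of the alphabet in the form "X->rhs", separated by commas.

  step 1 ⇒ step 2: BADDBDCDB ⇒ BAD·DC·DB·DB·BAD·DB·BDD·DB·BAD
    A ↦ DC
    B ↦ BAD
    C ↦ BDD
    D ↦ DB

A->DC, B->BAD, C->BDD, D->DB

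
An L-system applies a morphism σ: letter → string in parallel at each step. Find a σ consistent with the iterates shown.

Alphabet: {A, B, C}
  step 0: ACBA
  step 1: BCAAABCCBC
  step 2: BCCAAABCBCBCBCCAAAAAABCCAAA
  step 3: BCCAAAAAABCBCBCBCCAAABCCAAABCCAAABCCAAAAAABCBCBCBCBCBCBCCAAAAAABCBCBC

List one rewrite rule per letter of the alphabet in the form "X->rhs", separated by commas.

  step 2 ⇒ step 3: BCCAAABCBCBCBCCAAAAAABCCAAA ⇒ BCC·AAA·AAA·BC·BC·BC·BCC·AAA·BCC·AAA·BCC·AAA·BCC·AAA·AAA·BC·BC·BC·BC·BC·BC·BCC·AAA·AAA·BC·BC·BC
    A ↦ BC
    B ↦ BCC
    C ↦ AAA

A->BC, B->BCC, C->AAA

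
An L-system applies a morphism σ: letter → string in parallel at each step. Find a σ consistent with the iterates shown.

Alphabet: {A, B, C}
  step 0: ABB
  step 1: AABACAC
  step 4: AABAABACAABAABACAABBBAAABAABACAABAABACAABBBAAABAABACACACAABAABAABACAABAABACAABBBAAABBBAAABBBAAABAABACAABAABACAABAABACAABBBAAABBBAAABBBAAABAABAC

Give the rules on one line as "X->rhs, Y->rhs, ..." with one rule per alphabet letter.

A->AAB, B->AC, C->BBA

  step 0 ⇒ step 1: ABB ⇒ AAB·AC·AC
    A ↦ AAB
    B ↦ AC
    C ↦ BBA  (constrained at step 1)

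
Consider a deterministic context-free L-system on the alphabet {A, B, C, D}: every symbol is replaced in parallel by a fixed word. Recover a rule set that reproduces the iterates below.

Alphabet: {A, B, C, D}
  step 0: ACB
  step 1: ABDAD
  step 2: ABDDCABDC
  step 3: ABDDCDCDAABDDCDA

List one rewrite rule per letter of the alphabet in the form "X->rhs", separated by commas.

A->AB, B->D, C->DA, D->DC

  step 2 ⇒ step 3: ABDDCABDC ⇒ AB·D·DC·DC·DA·AB·D·DC·DA
    A ↦ AB
    B ↦ D
    C ↦ DA
    D ↦ DC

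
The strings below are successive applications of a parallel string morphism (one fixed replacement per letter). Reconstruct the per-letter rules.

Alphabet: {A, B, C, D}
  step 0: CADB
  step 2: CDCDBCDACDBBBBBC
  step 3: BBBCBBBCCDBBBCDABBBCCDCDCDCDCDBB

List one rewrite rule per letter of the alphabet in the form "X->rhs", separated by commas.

A->DA, B->CD, C->BB, D->BC

  step 2 ⇒ step 3: CDCDBCDACDBBBBBC ⇒ BB·BC·BB·BC·CD·BB·BC·DA·BB·BC·CD·CD·CD·CD·CD·BB
    A ↦ DA
    B ↦ CD
    C ↦ BB
    D ↦ BC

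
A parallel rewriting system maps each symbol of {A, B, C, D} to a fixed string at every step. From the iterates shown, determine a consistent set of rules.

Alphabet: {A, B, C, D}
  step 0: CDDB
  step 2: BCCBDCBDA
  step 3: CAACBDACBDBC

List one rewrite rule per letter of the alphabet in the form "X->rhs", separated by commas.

  step 2 ⇒ step 3: BCCBDCBDA ⇒ C·A·A·C·BD·A·C·BD·BC
    A ↦ BC
    B ↦ C
    C ↦ A
    D ↦ BD

A->BC, B->C, C->A, D->BD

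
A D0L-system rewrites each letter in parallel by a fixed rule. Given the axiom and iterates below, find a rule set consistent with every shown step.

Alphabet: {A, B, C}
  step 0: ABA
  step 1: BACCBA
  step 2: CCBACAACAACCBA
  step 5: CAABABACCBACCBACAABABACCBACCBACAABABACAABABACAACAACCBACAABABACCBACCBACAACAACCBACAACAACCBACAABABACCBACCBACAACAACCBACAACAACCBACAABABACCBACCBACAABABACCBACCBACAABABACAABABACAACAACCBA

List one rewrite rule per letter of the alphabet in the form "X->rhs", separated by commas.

  step 1 ⇒ step 2: BACCBA ⇒ CC·BA·CAA·CAA·CC·BA
    A ↦ BA
    B ↦ CC
    C ↦ CAA

A->BA, B->CC, C->CAA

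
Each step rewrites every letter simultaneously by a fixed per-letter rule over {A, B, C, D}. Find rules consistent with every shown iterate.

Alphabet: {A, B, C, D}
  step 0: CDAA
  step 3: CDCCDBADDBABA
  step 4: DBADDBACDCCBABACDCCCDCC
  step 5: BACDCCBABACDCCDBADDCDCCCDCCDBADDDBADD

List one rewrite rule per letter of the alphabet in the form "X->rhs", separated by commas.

A->C, B->CDC, C->D, D->BA

  step 4 ⇒ step 5: DBADDBACDCCBABACDCCCDCC ⇒ BA·CDC·C·BA·BA·CDC·C·D·BA·D·D·CDC·C·CDC·C·D·BA·D·D·D·BA·D·D
    A ↦ C
    B ↦ CDC
    C ↦ D
    D ↦ BA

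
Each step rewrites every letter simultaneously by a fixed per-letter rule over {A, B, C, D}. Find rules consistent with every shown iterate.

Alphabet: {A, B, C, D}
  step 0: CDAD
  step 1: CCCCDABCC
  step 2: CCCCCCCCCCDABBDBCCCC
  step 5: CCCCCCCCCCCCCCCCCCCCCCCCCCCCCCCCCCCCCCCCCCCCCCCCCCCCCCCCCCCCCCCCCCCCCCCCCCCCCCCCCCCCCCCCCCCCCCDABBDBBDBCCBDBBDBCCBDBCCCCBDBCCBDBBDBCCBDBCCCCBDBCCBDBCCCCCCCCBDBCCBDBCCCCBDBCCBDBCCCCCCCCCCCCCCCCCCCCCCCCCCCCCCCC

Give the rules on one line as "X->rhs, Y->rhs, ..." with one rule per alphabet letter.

A->DAB, B->BDB, C->CC, D->CC

  step 1 ⇒ step 2: CCCCDABCC ⇒ CC·CC·CC·CC·CC·DAB·BDB·CC·CC
    A ↦ DAB
    B ↦ BDB
    C ↦ CC
    D ↦ CC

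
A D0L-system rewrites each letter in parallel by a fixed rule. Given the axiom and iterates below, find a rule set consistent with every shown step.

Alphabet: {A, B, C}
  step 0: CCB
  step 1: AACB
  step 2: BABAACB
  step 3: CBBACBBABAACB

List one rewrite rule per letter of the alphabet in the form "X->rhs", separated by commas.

  step 2 ⇒ step 3: BABAACB ⇒ CB·BA·CB·BA·BA·A·CB
    A ↦ BA
    B ↦ CB
    C ↦ A

A->BA, B->CB, C->A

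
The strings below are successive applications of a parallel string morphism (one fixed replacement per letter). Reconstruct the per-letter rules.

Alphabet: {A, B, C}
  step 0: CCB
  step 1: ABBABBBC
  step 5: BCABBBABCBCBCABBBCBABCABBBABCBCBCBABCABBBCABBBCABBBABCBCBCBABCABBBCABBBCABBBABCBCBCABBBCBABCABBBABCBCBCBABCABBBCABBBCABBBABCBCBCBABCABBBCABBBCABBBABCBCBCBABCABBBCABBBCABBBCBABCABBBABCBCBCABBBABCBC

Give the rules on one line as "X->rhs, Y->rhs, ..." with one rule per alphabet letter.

A->BA, B->BC, C->ABB

  step 0 ⇒ step 1: CCB ⇒ ABB·ABB·BC
    B ↦ BC
    C ↦ ABB
    A ↦ BA  (constrained at step 1)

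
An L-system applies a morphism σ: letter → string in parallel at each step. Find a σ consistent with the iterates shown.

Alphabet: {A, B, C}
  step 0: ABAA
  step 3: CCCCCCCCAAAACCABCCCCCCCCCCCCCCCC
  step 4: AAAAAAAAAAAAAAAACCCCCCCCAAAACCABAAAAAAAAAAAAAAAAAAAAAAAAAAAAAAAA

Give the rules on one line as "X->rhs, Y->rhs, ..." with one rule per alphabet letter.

A->CC, B->AB, C->AA

  step 3 ⇒ step 4: CCCCCCCCAAAACCABCCCCCCCCCCCCCCCC ⇒ AA·AA·AA·AA·AA·AA·AA·AA·CC·CC·CC·CC·AA·AA·CC·AB·AA·AA·AA·AA·AA·AA·AA·AA·AA·AA·AA·AA·AA·AA·AA·AA
    A ↦ CC
    B ↦ AB
    C ↦ AA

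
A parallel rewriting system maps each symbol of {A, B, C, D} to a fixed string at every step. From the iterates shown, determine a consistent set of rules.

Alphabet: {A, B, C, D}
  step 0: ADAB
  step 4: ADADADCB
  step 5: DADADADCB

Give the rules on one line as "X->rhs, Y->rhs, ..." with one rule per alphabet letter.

  step 4 ⇒ step 5: ADADADCB ⇒ D·A·D·A·D·A·D·CB
    A ↦ D
    B ↦ CB
    C ↦ D
    D ↦ A

A->D, B->CB, C->D, D->A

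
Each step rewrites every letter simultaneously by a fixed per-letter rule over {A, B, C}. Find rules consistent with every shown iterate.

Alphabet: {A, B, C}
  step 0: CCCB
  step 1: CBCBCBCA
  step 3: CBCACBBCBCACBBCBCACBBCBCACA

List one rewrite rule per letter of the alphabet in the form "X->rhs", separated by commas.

A->B, B->CA, C->CB

  step 0 ⇒ step 1: CCCB ⇒ CB·CB·CB·CA
    B ↦ CA
    C ↦ CB
    A ↦ B  (constrained at step 1)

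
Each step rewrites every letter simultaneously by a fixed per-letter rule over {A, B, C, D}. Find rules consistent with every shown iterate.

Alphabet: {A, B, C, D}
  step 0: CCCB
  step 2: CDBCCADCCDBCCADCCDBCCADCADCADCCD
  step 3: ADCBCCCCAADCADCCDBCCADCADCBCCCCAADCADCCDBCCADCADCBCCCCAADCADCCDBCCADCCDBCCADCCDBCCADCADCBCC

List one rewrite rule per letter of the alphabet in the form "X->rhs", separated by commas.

  step 2 ⇒ step 3: CDBCCADCCDBCCADCCDBCCADCADCADCCD ⇒ ADC·BCC·CCA·ADC·ADC·CD·BCC·ADC·ADC·BCC·CCA·ADC·ADC·CD·BCC·ADC·ADC·BCC·CCA·ADC·ADC·CD·BCC·ADC·CD·BCC·ADC·CD·BCC·ADC·ADC·BCC
    A ↦ CD
    B ↦ CCA
    C ↦ ADC
    D ↦ BCC

A->CD, B->CCA, C->ADC, D->BCC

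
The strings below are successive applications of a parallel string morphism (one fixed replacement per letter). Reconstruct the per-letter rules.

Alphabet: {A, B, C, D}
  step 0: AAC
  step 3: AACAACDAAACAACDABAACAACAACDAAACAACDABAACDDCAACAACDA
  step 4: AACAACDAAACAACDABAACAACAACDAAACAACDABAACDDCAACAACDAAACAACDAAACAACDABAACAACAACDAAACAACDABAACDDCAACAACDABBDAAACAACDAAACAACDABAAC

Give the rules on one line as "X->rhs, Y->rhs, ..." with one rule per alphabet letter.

  step 3 ⇒ step 4: AACAACDAAACAACDABAACAACAACDAAACAACDABAACDDCAACAACDA ⇒ AAC·AAC·DA·AAC·AAC·DA·B·AAC·AAC·AAC·DA·AAC·AAC·DA·B·AAC·DDC·AAC·AAC·DA·AAC·AAC·DA·AAC·AAC·DA·B·AAC·AAC·AAC·DA·AAC·AAC·DA·B·AAC·DDC·AAC·AAC·DA·B·B·DA·AAC·AAC·DA·AAC·AAC·DA·B·AAC
    A ↦ AAC
    B ↦ DDC
    C ↦ DA
    D ↦ B

A->AAC, B->DDC, C->DA, D->B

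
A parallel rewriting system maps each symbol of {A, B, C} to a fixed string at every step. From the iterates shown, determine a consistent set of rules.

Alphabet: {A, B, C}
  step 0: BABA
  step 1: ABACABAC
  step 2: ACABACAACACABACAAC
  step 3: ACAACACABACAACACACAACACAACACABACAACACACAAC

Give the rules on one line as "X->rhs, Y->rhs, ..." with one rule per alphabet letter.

  step 2 ⇒ step 3: ACABACAACACABACAAC ⇒ AC·AAC·AC·AB·AC·AAC·AC·AC·AAC·AC·AAC·AC·AB·AC·AAC·AC·AC·AAC
    A ↦ AC
    B ↦ AB
    C ↦ AAC

A->AC, B->AB, C->AAC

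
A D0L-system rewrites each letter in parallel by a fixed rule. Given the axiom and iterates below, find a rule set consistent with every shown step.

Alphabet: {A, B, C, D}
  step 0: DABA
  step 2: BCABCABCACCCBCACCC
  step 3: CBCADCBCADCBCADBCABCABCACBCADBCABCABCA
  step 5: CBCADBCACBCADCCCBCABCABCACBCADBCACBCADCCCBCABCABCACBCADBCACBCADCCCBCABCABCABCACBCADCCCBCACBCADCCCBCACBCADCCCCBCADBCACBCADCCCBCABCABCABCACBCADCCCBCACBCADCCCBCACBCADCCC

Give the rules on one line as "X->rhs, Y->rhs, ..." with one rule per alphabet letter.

A->D, B->C, C->BCA, D->CCC

  step 2 ⇒ step 3: BCABCABCACCCBCACCC ⇒ C·BCA·D·C·BCA·D·C·BCA·D·BCA·BCA·BCA·C·BCA·D·BCA·BCA·BCA
    A ↦ D
    B ↦ C
    C ↦ BCA
    D ↦ CCC  (constrained at step 0)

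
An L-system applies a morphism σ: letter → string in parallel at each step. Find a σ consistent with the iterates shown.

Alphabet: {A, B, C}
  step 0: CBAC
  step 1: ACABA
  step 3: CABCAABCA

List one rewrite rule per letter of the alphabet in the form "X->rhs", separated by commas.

A->B, B->CA, C->A

  step 0 ⇒ step 1: CBAC ⇒ A·CA·B·A
    A ↦ B
    B ↦ CA
    C ↦ A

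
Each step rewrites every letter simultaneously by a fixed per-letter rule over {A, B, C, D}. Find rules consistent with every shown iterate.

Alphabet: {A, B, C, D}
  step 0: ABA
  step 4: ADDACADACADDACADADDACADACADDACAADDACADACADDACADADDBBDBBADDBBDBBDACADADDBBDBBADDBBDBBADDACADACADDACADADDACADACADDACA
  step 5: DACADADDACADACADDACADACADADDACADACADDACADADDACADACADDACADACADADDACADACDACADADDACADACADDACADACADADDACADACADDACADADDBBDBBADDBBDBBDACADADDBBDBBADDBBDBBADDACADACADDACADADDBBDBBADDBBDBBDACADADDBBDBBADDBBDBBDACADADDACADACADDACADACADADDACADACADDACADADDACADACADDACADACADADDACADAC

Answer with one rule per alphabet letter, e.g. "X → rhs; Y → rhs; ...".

  step 4 ⇒ step 5: ADDACADACADDACADADDACADACADDACAADDACADACADDACADADDBBDBBADDBBDBBDACADADDBBDBBADDBBDBBADDACADACADDACADADDACADACADDACA ⇒ DAC·AD·AD·DAC·A·DAC·AD·DAC·A·DAC·AD·AD·DAC·A·DAC·AD·DAC·AD·AD·DAC·A·DAC·AD·DAC·A·DAC·AD·AD·DAC·A·DAC·DAC·AD·AD·DAC·A·DAC·AD·DAC·A·DAC·AD·AD·DAC·A·DAC·AD·DAC·AD·AD·DBB·DBB·AD·DBB·DBB·DAC·AD·AD·DBB·DBB·AD·DBB·DBB·AD·DAC·A·DAC·AD·DAC·AD·AD·DBB·DBB·AD·DBB·DBB·DAC·AD·AD·DBB·DBB·AD·DBB·DBB·DAC·AD·AD·DAC·A·DAC·AD·DAC·A·DAC·AD·AD·DAC·A·DAC·AD·DAC·AD·AD·DAC·A·DAC·AD·DAC·A·DAC·AD·AD·DAC·A·DAC
    A ↦ DAC
    B ↦ DBB
    C ↦ A
    D ↦ AD

A->DAC, B->DBB, C->A, D->AD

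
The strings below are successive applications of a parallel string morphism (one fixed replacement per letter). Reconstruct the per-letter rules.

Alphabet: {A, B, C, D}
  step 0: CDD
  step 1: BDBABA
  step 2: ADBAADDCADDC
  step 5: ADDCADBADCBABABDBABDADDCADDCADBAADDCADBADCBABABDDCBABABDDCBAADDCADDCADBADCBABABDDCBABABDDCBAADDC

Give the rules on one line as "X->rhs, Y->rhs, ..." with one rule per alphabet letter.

  step 1 ⇒ step 2: BDBABA ⇒ AD·BA·AD·DC·AD·DC
    A ↦ DC
    B ↦ AD
    D ↦ BA
  step 0 ⇒ step 1: CDD ⇒ BD·BA·BA
    C ↦ BD

A->DC, B->AD, C->BD, D->BA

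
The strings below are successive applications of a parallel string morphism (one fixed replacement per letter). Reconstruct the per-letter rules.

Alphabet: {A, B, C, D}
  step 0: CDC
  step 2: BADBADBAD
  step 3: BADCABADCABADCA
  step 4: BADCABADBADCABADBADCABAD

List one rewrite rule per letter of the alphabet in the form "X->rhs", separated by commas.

  step 3 ⇒ step 4: BADCABADCABADCA ⇒ BA·D·CA·BA·D·BA·D·CA·BA·D·BA·D·CA·BA·D
    A ↦ D
    B ↦ BA
    C ↦ BA
    D ↦ CA

A->D, B->BA, C->BA, D->CA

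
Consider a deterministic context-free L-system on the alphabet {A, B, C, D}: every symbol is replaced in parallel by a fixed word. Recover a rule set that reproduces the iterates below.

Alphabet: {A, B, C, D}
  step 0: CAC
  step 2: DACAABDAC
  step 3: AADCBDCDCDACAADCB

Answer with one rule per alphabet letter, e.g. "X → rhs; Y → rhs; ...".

  step 2 ⇒ step 3: DACAABDAC ⇒ AA·DC·B·DC·DC·DAC·AA·DC·B
    A ↦ DC
    B ↦ DAC
    C ↦ B
    D ↦ AA

A->DC, B->DAC, C->B, D->AA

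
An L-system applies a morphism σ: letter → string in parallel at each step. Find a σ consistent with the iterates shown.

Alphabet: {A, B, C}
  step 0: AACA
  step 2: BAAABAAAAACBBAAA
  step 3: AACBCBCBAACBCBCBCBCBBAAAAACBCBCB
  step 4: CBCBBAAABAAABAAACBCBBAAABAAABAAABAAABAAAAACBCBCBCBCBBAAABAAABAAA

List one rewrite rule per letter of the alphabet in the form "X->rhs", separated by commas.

A->CB, B->AA, C->BA

  step 3 ⇒ step 4: AACBCBCBAACBCBCBCBCBBAAAAACBCBCB ⇒ CB·CB·BA·AA·BA·AA·BA·AA·CB·CB·BA·AA·BA·AA·BA·AA·BA·AA·BA·AA·AA·CB·CB·CB·CB·CB·BA·AA·BA·AA·BA·AA
    A ↦ CB
    B ↦ AA
    C ↦ BA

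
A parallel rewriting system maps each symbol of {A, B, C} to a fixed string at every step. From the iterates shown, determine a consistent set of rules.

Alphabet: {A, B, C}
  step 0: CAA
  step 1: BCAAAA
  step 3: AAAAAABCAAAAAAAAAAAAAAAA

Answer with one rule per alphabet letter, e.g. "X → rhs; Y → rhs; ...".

  step 0 ⇒ step 1: CAA ⇒ BC·AA·AA
    A ↦ AA
    C ↦ BC
    B ↦ AA  (constrained at step 1)

A->AA, B->AA, C->BC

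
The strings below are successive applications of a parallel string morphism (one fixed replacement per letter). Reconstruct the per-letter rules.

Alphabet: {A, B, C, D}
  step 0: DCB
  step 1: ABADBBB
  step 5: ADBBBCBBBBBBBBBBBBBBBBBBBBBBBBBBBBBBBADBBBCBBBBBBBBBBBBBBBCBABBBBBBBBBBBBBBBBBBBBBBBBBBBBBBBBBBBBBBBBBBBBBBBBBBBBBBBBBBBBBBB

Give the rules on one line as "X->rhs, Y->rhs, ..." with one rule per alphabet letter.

A->CB, B->BB, C->ADB, D->AB

  step 0 ⇒ step 1: DCB ⇒ AB·ADB·BB
    B ↦ BB
    C ↦ ADB
    D ↦ AB
    A ↦ CB  (constrained at step 1)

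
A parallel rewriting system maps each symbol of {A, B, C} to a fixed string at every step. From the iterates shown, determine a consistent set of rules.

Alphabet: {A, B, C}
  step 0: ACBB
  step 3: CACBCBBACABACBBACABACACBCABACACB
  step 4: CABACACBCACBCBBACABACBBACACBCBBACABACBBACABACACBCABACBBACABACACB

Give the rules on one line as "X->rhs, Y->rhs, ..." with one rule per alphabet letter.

  step 3 ⇒ step 4: CACBCBBACABACBBACABACACBCABACACB ⇒ CA·BA·CA·CB·CA·CB·CB·BA·CA·BA·CB·BA·CA·CB·CB·BA·CA·BA·CB·BA·CA·BA·CA·CB·CA·BA·CB·BA·CA·BA·CA·CB
    A ↦ BA
    B ↦ CB
    C ↦ CA

A->BA, B->CB, C->CA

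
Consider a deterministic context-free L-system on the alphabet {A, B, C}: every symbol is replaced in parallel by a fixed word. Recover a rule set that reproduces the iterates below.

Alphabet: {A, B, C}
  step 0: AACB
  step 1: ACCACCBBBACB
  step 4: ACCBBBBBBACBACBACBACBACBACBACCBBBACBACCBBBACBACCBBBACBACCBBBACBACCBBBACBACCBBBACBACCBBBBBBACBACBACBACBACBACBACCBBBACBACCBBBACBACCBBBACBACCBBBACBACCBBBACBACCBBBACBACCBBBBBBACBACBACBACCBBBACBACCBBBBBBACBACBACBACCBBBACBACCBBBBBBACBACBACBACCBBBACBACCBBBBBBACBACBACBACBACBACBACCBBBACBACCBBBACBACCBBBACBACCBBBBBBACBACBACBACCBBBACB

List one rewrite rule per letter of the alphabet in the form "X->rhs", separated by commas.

A->ACC, B->ACB, C->BBB

  step 0 ⇒ step 1: AACB ⇒ ACC·ACC·BBB·ACB
    A ↦ ACC
    B ↦ ACB
    C ↦ BBB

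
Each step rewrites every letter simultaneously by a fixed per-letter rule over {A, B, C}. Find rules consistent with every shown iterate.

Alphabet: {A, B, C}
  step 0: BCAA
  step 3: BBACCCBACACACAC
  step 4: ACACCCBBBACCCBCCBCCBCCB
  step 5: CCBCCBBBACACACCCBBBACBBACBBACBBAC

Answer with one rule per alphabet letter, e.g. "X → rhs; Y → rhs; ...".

A->CC, B->AC, C->B

  step 4 ⇒ step 5: ACACCCBBBACCCBCCBCCBCCB ⇒ CC·B·CC·B·B·B·AC·AC·AC·CC·B·B·B·AC·B·B·AC·B·B·AC·B·B·AC
    A ↦ CC
    B ↦ AC
    C ↦ B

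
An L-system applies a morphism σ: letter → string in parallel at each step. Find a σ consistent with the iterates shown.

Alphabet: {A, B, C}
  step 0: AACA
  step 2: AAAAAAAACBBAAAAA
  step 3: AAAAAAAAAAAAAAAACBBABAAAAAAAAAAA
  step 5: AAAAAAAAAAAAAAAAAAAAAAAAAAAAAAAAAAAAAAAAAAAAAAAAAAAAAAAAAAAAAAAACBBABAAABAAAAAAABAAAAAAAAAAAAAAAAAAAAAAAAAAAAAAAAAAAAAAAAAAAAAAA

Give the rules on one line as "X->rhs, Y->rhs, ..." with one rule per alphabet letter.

  step 2 ⇒ step 3: AAAAAAAACBBAAAAA ⇒ AA·AA·AA·AA·AA·AA·AA·AA·CB·BA·BA·AA·AA·AA·AA·AA
    A ↦ AA
    B ↦ BA
    C ↦ CB

A->AA, B->BA, C->CB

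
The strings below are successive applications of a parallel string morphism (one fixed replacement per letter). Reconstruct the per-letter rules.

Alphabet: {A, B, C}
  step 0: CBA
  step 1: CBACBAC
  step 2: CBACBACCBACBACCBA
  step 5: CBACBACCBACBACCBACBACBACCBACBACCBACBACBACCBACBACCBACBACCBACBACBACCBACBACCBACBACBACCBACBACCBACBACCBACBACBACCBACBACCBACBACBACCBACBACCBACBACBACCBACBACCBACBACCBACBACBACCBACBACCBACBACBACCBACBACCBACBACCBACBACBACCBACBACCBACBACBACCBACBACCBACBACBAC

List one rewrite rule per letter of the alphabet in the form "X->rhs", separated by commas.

A->AC, B->CB, C->CBA

  step 1 ⇒ step 2: CBACBAC ⇒ CBA·CB·AC·CBA·CB·AC·CBA
    A ↦ AC
    B ↦ CB
    C ↦ CBA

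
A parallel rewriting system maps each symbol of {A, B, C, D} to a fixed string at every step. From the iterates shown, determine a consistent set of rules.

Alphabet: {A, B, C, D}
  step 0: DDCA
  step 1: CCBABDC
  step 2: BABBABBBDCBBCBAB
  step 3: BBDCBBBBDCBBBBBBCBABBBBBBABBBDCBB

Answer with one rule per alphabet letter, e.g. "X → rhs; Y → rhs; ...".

A->DC, B->BB, C->BAB, D->C

  step 2 ⇒ step 3: BABBABBBDCBBCBAB ⇒ BB·DC·BB·BB·DC·BB·BB·BB·C·BAB·BB·BB·BAB·BB·DC·BB
    A ↦ DC
    B ↦ BB
    C ↦ BAB
    D ↦ C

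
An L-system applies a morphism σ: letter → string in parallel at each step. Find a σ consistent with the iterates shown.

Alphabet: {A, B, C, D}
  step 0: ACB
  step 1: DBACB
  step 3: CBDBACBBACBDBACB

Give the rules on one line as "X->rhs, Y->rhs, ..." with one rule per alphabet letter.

A->DB, B->CB, C->A, D->BA

  step 0 ⇒ step 1: ACB ⇒ DB·A·CB
    A ↦ DB
    B ↦ CB
    C ↦ A
    D ↦ BA  (constrained at step 1)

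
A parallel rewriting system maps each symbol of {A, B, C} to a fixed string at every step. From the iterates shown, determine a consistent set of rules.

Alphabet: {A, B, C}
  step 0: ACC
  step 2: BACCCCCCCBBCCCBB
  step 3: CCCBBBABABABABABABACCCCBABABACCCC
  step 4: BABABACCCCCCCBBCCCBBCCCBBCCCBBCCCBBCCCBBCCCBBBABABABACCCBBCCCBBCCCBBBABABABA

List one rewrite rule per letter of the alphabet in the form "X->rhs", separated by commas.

A->CBB, B->CC, C->BA

  step 3 ⇒ step 4: CCCBBBABABABABABABACCCCBABABACCCC ⇒ BA·BA·BA·CC·CC·CC·CBB·CC·CBB·CC·CBB·CC·CBB·CC·CBB·CC·CBB·CC·CBB·BA·BA·BA·BA·CC·CBB·CC·CBB·CC·CBB·BA·BA·BA·BA
    A ↦ CBB
    B ↦ CC
    C ↦ BA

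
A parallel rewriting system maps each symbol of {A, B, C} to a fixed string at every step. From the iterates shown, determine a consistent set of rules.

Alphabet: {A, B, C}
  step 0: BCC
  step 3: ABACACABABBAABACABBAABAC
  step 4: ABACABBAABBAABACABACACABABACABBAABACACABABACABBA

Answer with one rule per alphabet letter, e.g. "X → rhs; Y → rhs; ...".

  step 3 ⇒ step 4: ABACACABABBAABACABBAABAC ⇒ AB·AC·AB·BA·AB·BA·AB·AC·AB·AC·AC·AB·AB·AC·AB·BA·AB·AC·AC·AB·AB·AC·AB·BA
    A ↦ AB
    B ↦ AC
    C ↦ BA

A->AB, B->AC, C->BA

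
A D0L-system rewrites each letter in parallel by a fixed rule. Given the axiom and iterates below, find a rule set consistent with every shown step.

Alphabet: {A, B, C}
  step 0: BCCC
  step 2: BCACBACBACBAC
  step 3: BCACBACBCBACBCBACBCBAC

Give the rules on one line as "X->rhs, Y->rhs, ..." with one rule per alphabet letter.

  step 2 ⇒ step 3: BCACBACBACBAC ⇒ BC·AC·B·AC·BC·B·AC·BC·B·AC·BC·B·AC
    A ↦ B
    B ↦ BC
    C ↦ AC

A->B, B->BC, C->AC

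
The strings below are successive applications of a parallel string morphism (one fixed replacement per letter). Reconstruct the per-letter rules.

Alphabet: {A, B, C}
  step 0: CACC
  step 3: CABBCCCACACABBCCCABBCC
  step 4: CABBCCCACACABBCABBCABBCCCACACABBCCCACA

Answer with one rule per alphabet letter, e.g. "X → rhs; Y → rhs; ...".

A->BB, B->C, C->CA

  step 3 ⇒ step 4: CABBCCCACACABBCCCABBCC ⇒ CA·BB·C·C·CA·CA·CA·BB·CA·BB·CA·BB·C·C·CA·CA·CA·BB·C·C·CA·CA
    A ↦ BB
    B ↦ C
    C ↦ CA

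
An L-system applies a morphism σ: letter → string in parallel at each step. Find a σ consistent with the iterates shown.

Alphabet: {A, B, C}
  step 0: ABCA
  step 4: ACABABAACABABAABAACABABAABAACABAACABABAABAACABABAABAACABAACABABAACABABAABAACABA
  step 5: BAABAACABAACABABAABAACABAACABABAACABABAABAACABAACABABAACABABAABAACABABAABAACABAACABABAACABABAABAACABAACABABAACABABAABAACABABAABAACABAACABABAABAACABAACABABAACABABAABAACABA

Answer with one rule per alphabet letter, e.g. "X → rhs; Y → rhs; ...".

  step 4 ⇒ step 5: ACABABAACABABAABAACABABAABAACABAACABABAABAACABABAABAACABAACABABAACABABAABAACABA ⇒ BA·A·BA·ACA·BA·ACA·BA·BA·A·BA·ACA·BA·ACA·BA·BA·ACA·BA·BA·A·BA·ACA·BA·ACA·BA·BA·ACA·BA·BA·A·BA·ACA·BA·BA·A·BA·ACA·BA·ACA·BA·BA·ACA·BA·BA·A·BA·ACA·BA·ACA·BA·BA·ACA·BA·BA·A·BA·ACA·BA·BA·A·BA·ACA·BA·ACA·BA·BA·A·BA·ACA·BA·ACA·BA·BA·ACA·BA·BA·A·BA·ACA·BA
    A ↦ BA
    B ↦ ACA
    C ↦ A

A->BA, B->ACA, C->A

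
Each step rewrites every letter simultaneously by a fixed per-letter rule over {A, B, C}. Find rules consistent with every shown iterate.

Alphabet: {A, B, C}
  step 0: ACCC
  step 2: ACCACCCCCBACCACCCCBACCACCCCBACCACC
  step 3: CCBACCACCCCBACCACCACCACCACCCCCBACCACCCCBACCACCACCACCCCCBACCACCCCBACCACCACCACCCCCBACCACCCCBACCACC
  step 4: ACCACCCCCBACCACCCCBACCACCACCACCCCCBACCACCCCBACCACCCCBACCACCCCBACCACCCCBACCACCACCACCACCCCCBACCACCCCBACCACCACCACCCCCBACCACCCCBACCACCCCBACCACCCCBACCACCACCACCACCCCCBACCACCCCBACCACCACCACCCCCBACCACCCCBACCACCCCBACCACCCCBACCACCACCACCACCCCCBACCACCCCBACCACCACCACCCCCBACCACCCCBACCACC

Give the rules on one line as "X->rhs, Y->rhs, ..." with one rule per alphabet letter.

A->CCB, B->C, C->ACC

  step 3 ⇒ step 4: CCBACCACCCCBACCACCACCACCACCCCCBACCACCCCBACCACCACCACCCCCBACCACCCCBACCACCACCACCCCCBACCACCCCBACCACC ⇒ ACC·ACC·C·CCB·ACC·ACC·CCB·ACC·ACC·ACC·ACC·C·CCB·ACC·ACC·CCB·ACC·ACC·CCB·ACC·ACC·CCB·ACC·ACC·CCB·ACC·ACC·ACC·ACC·ACC·C·CCB·ACC·ACC·CCB·ACC·ACC·ACC·ACC·C·CCB·ACC·ACC·CCB·ACC·ACC·CCB·ACC·ACC·CCB·ACC·ACC·ACC·ACC·ACC·C·CCB·ACC·ACC·CCB·ACC·ACC·ACC·ACC·C·CCB·ACC·ACC·CCB·ACC·ACC·CCB·ACC·ACC·CCB·ACC·ACC·ACC·ACC·ACC·C·CCB·ACC·ACC·CCB·ACC·ACC·ACC·ACC·C·CCB·ACC·ACC·CCB·ACC·ACC
    A ↦ CCB
    B ↦ C
    C ↦ ACC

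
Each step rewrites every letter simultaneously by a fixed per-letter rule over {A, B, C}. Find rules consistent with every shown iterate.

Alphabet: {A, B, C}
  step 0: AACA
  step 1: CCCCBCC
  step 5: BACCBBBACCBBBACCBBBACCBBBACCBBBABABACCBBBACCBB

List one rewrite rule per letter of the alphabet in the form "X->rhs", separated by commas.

  step 0 ⇒ step 1: AACA ⇒ CC·CC·B·CC
    A ↦ CC
    C ↦ B
    B ↦ BA  (constrained at step 1)

A->CC, B->BA, C->B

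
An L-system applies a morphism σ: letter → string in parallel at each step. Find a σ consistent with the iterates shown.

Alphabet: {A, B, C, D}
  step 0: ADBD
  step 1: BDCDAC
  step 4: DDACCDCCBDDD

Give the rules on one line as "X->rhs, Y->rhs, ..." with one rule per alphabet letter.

A->BD, B->DA, C->D, D->C

  step 0 ⇒ step 1: ADBD ⇒ BD·C·DA·C
    A ↦ BD
    B ↦ DA
    D ↦ C
    C ↦ D  (constrained at step 1)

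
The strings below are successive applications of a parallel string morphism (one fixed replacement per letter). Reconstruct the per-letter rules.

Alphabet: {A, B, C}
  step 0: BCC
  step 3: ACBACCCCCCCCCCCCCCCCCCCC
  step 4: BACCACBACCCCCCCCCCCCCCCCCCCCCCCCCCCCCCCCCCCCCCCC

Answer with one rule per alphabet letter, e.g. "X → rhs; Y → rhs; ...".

A->BA, B->AC, C->CC

  step 3 ⇒ step 4: ACBACCCCCCCCCCCCCCCCCCCC ⇒ BA·CC·AC·BA·CC·CC·CC·CC·CC·CC·CC·CC·CC·CC·CC·CC·CC·CC·CC·CC·CC·CC·CC·CC
    A ↦ BA
    B ↦ AC
    C ↦ CC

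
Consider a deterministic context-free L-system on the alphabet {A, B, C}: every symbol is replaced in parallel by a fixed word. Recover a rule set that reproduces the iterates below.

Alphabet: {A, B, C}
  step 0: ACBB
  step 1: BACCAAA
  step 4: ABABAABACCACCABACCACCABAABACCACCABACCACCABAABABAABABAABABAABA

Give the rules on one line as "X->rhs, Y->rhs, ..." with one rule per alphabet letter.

A->BA, B->A, C->CCA

  step 0 ⇒ step 1: ACBB ⇒ BA·CCA·A·A
    A ↦ BA
    B ↦ A
    C ↦ CCA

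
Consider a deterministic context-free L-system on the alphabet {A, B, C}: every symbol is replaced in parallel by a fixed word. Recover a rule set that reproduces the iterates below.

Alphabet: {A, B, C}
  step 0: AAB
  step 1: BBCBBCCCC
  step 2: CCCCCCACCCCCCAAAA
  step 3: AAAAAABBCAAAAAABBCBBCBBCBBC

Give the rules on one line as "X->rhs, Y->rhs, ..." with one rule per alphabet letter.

  step 2 ⇒ step 3: CCCCCCACCCCCCAAAA ⇒ A·A·A·A·A·A·BBC·A·A·A·A·A·A·BBC·BBC·BBC·BBC
    A ↦ BBC
    C ↦ A
  step 0 ⇒ step 1: AAB ⇒ BBC·BBC·CCC
    B ↦ CCC

A->BBC, B->CCC, C->A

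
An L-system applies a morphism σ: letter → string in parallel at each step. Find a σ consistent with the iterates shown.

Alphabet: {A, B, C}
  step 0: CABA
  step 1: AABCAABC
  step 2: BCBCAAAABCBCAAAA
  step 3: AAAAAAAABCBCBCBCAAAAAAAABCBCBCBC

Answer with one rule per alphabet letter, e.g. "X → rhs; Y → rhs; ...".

A->BC, B->AA, C->AA

  step 2 ⇒ step 3: BCBCAAAABCBCAAAA ⇒ AA·AA·AA·AA·BC·BC·BC·BC·AA·AA·AA·AA·BC·BC·BC·BC
    A ↦ BC
    B ↦ AA
    C ↦ AA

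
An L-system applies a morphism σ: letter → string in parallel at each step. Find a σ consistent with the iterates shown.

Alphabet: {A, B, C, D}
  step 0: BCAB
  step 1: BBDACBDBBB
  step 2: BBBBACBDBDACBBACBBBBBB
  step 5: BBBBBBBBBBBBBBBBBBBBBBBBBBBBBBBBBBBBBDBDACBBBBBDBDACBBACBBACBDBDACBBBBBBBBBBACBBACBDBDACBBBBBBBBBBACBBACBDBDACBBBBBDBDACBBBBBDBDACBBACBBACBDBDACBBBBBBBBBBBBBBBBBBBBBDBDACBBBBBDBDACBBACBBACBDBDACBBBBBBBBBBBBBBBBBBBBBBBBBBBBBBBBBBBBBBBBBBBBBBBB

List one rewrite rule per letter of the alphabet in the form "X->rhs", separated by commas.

  step 1 ⇒ step 2: BBDACBDBBB ⇒ BB·BB·AC·BDB·DAC·BB·AC·BB·BB·BB
    A ↦ BDB
    B ↦ BB
    C ↦ DAC
    D ↦ AC

A->BDB, B->BB, C->DAC, D->AC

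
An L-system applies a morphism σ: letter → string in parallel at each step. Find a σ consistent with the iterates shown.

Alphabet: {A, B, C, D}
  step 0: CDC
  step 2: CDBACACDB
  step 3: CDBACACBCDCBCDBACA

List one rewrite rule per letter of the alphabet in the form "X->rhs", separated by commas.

  step 2 ⇒ step 3: CDBACACDB ⇒ CD·B·ACA·CB·CD·CB·CD·B·ACA
    A ↦ CB
    B ↦ ACA
    C ↦ CD
    D ↦ B

A->CB, B->ACA, C->CD, D->B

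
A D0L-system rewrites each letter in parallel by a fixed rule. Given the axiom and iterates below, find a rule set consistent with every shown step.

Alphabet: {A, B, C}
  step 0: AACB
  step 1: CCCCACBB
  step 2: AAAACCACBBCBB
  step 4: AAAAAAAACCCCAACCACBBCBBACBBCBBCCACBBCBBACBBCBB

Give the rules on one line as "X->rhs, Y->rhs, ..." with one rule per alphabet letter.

  step 1 ⇒ step 2: CCCCACBB ⇒ A·A·A·A·CC·A·CBB·CBB
    A ↦ CC
    B ↦ CBB
    C ↦ A

A->CC, B->CBB, C->A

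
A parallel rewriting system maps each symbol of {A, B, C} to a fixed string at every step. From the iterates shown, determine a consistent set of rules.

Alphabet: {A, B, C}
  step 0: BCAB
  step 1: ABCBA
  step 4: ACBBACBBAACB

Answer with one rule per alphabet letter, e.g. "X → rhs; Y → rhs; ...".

A->CB, B->A, C->B

  step 0 ⇒ step 1: BCAB ⇒ A·B·CB·A
    A ↦ CB
    B ↦ A
    C ↦ B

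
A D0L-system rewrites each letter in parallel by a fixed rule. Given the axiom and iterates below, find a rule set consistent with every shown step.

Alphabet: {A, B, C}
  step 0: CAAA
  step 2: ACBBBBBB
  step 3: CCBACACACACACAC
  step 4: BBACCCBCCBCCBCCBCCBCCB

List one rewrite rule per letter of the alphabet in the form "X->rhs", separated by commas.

A->CC, B->AC, C->B

  step 3 ⇒ step 4: CCBACACACACACAC ⇒ B·B·AC·CC·B·CC·B·CC·B·CC·B·CC·B·CC·B
    A ↦ CC
    B ↦ AC
    C ↦ B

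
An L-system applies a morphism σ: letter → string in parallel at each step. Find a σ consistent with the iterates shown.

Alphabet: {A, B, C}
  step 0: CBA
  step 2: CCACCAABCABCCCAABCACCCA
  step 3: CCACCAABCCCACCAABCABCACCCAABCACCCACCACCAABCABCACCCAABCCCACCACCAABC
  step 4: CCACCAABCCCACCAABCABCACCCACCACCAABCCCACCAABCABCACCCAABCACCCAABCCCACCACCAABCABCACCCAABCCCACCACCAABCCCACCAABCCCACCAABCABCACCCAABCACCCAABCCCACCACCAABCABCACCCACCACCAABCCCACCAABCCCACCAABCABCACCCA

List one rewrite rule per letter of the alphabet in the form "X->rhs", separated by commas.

  step 3 ⇒ step 4: CCACCAABCCCACCAABCABCACCCAABCACCCACCACCAABCABCACCCAABCCCACCACCAABC ⇒ CCA·CCA·ABC·CCA·CCA·ABC·ABC·AC·CCA·CCA·CCA·ABC·CCA·CCA·ABC·ABC·AC·CCA·ABC·AC·CCA·ABC·CCA·CCA·CCA·ABC·ABC·AC·CCA·ABC·CCA·CCA·CCA·ABC·CCA·CCA·ABC·CCA·CCA·ABC·ABC·AC·CCA·ABC·AC·CCA·ABC·CCA·CCA·CCA·ABC·ABC·AC·CCA·CCA·CCA·ABC·CCA·CCA·ABC·CCA·CCA·ABC·ABC·AC·CCA
    A ↦ ABC
    B ↦ AC
    C ↦ CCA

A->ABC, B->AC, C->CCA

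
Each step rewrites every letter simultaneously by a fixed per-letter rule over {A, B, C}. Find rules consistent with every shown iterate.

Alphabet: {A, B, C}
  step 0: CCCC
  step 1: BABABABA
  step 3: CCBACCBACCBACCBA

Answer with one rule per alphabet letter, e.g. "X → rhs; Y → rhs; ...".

  step 0 ⇒ step 1: CCCC ⇒ BA·BA·BA·BA
    C ↦ BA
    A ↦ C  (constrained at step 1)
    B ↦ AA  (constrained at step 1)

A->C, B->AA, C->BA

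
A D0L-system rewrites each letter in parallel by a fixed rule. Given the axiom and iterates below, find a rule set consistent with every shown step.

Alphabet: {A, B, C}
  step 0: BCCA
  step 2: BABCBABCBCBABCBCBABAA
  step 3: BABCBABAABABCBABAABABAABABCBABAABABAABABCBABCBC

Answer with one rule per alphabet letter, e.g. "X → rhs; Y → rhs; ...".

A->BC, B->BA, C->BAA

  step 2 ⇒ step 3: BABCBABCBCBABCBCBABAA ⇒ BA·BC·BA·BAA·BA·BC·BA·BAA·BA·BAA·BA·BC·BA·BAA·BA·BAA·BA·BC·BA·BC·BC
    A ↦ BC
    B ↦ BA
    C ↦ BAA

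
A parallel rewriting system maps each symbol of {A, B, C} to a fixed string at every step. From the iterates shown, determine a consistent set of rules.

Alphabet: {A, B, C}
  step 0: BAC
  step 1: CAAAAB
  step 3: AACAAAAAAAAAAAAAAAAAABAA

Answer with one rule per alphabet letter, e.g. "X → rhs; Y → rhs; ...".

A->AA, B->CA, C->AB

  step 0 ⇒ step 1: BAC ⇒ CA·AA·AB
    A ↦ AA
    B ↦ CA
    C ↦ AB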